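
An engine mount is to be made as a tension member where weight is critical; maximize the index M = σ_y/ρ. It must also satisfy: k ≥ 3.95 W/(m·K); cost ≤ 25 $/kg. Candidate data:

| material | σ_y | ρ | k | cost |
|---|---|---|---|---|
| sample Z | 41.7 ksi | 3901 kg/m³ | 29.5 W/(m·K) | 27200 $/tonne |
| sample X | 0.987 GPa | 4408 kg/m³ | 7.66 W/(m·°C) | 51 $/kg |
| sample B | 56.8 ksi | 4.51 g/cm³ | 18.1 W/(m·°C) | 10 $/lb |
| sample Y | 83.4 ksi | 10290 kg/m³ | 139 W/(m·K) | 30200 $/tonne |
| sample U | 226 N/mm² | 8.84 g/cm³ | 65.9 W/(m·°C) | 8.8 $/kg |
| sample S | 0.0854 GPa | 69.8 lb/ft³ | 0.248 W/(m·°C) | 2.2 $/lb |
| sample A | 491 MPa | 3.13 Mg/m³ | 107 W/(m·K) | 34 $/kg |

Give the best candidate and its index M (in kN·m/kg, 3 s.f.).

Screen on constraints: k ≥ 3.95 W/(m·K); cost ≤ 25 $/kg. Survivors: sample B, sample U.
In SI units:
  sample B: σ_y = 391.6 MPa, ρ = 4510 kg/m³
  sample U: σ_y = 226.0 MPa, ρ = 8840 kg/m³
  sample B: M = 86.8 kN·m/kg
  sample U: M = 25.6 kN·m/kg
Sample B ranks first.

sample B, M = 86.8 kN·m/kg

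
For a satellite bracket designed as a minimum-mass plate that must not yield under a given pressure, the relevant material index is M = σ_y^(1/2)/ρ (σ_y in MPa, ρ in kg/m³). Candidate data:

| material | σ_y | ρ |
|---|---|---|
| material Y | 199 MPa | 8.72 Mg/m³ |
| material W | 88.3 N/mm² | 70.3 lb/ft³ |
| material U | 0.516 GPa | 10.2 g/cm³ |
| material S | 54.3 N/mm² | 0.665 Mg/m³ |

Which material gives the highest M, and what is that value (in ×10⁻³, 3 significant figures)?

material S, M = 11.1×10⁻³

After converting to SI:
  material Y: σ_y = 199.0 MPa, ρ = 8720 kg/m³
  material W: σ_y = 88.30 MPa, ρ = 1126 kg/m³
  material U: σ_y = 516.0 MPa, ρ = 10200 kg/m³
  material S: σ_y = 54.30 MPa, ρ = 665.0 kg/m³
  material S: M = 11.1×10⁻³
  material W: M = 8.34×10⁻³
  material U: M = 2.23×10⁻³
  material Y: M = 1.62×10⁻³
The maximum is for material S.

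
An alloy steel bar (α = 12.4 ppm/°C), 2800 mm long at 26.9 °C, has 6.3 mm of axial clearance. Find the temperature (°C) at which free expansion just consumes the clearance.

α·L₀·ΔT = 6.3 mm ⇒ ΔT = 6.3 / (12.4×10⁻⁶ × 2800.0) = 181.5 K.
T = 26.9 + 181.5 = 208.4 °C.

208 °C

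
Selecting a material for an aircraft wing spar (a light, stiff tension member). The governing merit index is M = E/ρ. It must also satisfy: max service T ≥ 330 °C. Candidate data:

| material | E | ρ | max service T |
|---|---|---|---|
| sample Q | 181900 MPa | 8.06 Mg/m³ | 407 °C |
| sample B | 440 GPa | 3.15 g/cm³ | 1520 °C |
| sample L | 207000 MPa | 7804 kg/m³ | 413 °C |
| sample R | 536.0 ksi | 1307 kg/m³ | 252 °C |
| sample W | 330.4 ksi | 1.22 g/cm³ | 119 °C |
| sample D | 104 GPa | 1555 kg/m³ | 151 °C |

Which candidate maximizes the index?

sample B

Screen on constraints: max service T ≥ 330 °C. Survivors: sample Q, sample B, sample L.
In SI units:
  sample Q: E = 181.9 GPa, ρ = 8060 kg/m³
  sample B: E = 440.0 GPa, ρ = 3150 kg/m³
  sample L: E = 207.0 GPa, ρ = 7804 kg/m³
  sample B: M = 140 MN·m/kg
  sample L: M = 26.5 MN·m/kg
  sample Q: M = 22.6 MN·m/kg
Sample B ranks first.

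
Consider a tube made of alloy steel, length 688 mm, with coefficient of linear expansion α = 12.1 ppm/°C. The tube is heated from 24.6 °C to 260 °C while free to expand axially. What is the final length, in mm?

ΔT = 260 − 24.6 = 235.4 K.
ΔL = α·L₀·ΔT = 12.1×10⁻⁶ × 688 mm × 235.4 K = 1.96 mm.
L = L₀ + ΔL = 688 + 1.96 = 689.96 mm.

689.96 mm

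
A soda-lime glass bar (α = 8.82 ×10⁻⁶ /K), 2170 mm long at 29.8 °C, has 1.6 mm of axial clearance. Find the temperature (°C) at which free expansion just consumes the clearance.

113 °C

α·L₀·ΔT = 1.6 mm ⇒ ΔT = 1.6 / (8.82×10⁻⁶ × 2170.0) = 83.60 K.
T = 29.8 + 83.60 = 113.4 °C.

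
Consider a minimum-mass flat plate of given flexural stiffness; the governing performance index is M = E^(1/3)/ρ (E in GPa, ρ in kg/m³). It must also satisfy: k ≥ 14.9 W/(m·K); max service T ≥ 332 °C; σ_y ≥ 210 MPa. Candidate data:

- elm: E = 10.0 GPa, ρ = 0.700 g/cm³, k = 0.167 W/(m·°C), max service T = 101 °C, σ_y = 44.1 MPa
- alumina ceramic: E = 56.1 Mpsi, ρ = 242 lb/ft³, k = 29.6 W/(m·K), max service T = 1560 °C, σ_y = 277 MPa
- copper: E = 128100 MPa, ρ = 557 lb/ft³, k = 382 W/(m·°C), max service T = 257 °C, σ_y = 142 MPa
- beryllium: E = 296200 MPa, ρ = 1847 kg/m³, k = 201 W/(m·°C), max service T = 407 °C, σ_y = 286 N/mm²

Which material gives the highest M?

beryllium

Screen on constraints: k ≥ 14.9 W/(m·K); max service T ≥ 332 °C; σ_y ≥ 210 MPa. Survivors: alumina ceramic, beryllium.
Putting every candidate on a common basis:
  alumina ceramic: E = 386.8 GPa, ρ = 3876 kg/m³
  beryllium: E = 296.2 GPa, ρ = 1847 kg/m³
  beryllium: M = 3.61×10⁻³
  alumina ceramic: M = 1.88×10⁻³
The maximum is for beryllium.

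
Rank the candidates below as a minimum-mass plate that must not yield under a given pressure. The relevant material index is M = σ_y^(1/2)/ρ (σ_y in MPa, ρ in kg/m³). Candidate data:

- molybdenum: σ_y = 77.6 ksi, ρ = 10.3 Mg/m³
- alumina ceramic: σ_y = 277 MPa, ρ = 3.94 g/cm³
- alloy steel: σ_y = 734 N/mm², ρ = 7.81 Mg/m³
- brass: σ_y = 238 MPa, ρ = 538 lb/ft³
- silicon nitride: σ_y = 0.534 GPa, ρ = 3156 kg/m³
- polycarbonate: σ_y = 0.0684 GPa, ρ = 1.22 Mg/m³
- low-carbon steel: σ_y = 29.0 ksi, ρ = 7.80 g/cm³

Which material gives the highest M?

silicon nitride

Convert each candidate to consistent units, then evaluate M:
  molybdenum: σ_y = 535.0 MPa, ρ = 10300 kg/m³
  alumina ceramic: σ_y = 277.0 MPa, ρ = 3940 kg/m³
  alloy steel: σ_y = 734.0 MPa, ρ = 7810 kg/m³
  brass: σ_y = 238.0 MPa, ρ = 8618 kg/m³
  silicon nitride: σ_y = 534.0 MPa, ρ = 3156 kg/m³
  polycarbonate: σ_y = 68.40 MPa, ρ = 1220 kg/m³
  low-carbon steel: σ_y = 199.9 MPa, ρ = 7800 kg/m³
  silicon nitride: M = 7.32×10⁻³
  polycarbonate: M = 6.78×10⁻³
  alumina ceramic: M = 4.22×10⁻³
  alloy steel: M = 3.47×10⁻³
  molybdenum: M = 2.25×10⁻³
  low-carbon steel: M = 1.81×10⁻³
  brass: M = 1.79×10⁻³
The maximum is for silicon nitride.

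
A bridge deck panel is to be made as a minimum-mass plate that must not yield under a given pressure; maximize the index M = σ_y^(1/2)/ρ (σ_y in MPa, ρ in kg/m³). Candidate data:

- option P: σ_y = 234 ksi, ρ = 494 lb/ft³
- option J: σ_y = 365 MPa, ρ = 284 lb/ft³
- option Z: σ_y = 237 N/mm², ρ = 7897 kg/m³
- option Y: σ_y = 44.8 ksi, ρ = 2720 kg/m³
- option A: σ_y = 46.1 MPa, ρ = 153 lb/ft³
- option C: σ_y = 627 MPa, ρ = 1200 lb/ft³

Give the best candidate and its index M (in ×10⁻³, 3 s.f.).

option Y, M = 6.46×10⁻³

After converting to SI:
  option P: σ_y = 1613 MPa, ρ = 7913 kg/m³
  option J: σ_y = 365.0 MPa, ρ = 4549 kg/m³
  option Z: σ_y = 237.0 MPa, ρ = 7897 kg/m³
  option Y: σ_y = 308.9 MPa, ρ = 2720 kg/m³
  option A: σ_y = 46.10 MPa, ρ = 2451 kg/m³
  option C: σ_y = 627.0 MPa, ρ = 19220 kg/m³
  option Y: M = 6.46×10⁻³
  option P: M = 5.08×10⁻³
  option J: M = 4.20×10⁻³
  option A: M = 2.77×10⁻³
  option Z: M = 1.95×10⁻³
  option C: M = 1.30×10⁻³
Highest index: option Y.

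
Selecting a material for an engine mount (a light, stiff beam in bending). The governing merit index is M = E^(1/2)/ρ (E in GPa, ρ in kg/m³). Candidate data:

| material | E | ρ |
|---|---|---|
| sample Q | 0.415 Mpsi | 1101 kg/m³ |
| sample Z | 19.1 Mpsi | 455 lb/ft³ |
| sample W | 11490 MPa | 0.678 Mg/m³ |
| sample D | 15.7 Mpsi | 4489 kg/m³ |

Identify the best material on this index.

Convert each candidate to consistent units, then evaluate M:
  sample Q: E = 2.861 GPa, ρ = 1101 kg/m³
  sample Z: E = 131.7 GPa, ρ = 7288 kg/m³
  sample W: E = 11.49 GPa, ρ = 678.0 kg/m³
  sample D: E = 108.2 GPa, ρ = 4489 kg/m³
  sample W: M = 5.00×10⁻³
  sample D: M = 2.32×10⁻³
  sample Z: M = 1.57×10⁻³
  sample Q: M = 1.54×10⁻³
Sample W ranks first.

sample W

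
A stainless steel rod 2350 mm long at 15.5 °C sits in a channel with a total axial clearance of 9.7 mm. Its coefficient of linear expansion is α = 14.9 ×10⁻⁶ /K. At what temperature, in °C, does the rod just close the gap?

293 °C

α·L₀·ΔT = 9.7 mm ⇒ ΔT = 9.7 / (14.9×10⁻⁶ × 2350.0) = 277.0 K.
T = 15.5 + 277.0 = 292.5 °C.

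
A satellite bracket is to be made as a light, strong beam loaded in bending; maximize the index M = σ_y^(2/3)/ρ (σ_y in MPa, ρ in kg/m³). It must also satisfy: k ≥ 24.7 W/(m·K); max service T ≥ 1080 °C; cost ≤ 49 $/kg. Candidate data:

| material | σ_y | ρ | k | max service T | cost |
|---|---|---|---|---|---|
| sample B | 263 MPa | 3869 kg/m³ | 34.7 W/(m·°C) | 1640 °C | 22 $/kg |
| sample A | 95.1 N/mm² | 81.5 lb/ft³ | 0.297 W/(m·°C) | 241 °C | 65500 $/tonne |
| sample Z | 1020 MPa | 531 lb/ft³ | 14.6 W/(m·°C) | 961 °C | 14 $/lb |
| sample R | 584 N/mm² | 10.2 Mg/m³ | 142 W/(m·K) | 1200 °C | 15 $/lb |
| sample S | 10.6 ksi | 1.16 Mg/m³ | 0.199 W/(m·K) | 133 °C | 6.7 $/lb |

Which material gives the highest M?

Screen on constraints: k ≥ 24.7 W/(m·K); max service T ≥ 1080 °C; cost ≤ 49 $/kg. Survivors: sample B, sample R.
After converting to SI:
  sample B: σ_y = 263.0 MPa, ρ = 3869 kg/m³
  sample R: σ_y = 584.0 MPa, ρ = 10200 kg/m³
  sample B: M = 10.6×10⁻³
  sample R: M = 6.85×10⁻³
Highest index: sample B.

sample B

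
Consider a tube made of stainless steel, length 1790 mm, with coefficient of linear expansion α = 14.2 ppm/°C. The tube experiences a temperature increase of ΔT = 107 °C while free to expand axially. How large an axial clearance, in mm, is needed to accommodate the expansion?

2.72 mm

ΔL = α·L₀·ΔT = 14.2×10⁻⁶ × 1790 mm × 107.0 K = 2.72 mm.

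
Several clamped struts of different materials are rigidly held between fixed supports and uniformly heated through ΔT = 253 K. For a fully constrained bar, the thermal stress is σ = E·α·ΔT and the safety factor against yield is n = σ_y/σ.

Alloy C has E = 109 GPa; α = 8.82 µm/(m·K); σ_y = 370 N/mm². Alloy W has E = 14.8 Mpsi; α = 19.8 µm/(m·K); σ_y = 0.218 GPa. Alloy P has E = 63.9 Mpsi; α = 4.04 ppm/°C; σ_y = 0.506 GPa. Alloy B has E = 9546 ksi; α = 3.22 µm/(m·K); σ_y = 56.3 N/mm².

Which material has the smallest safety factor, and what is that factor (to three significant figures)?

In consistent units (E in GPa, α in ×10⁻⁶/K, σ_y in MPa):
  alloy C: E = 109.0, α = 8.82, σ_y = 370.0 → σ = 243 MPa, n = 1.52
  alloy W: E = 102.0, α = 19.8, σ_y = 218.0 → σ = 511 MPa, n = 0.426
  alloy P: E = 440.6, α = 4.04, σ_y = 506.0 → σ = 450 MPa, n = 1.12
  alloy B: E = 65.82, α = 3.22, σ_y = 56.30 → σ = 53.6 MPa, n = 1.05
Alloy W has the lowest safety factor, n = 0.426.

alloy W, n = 0.426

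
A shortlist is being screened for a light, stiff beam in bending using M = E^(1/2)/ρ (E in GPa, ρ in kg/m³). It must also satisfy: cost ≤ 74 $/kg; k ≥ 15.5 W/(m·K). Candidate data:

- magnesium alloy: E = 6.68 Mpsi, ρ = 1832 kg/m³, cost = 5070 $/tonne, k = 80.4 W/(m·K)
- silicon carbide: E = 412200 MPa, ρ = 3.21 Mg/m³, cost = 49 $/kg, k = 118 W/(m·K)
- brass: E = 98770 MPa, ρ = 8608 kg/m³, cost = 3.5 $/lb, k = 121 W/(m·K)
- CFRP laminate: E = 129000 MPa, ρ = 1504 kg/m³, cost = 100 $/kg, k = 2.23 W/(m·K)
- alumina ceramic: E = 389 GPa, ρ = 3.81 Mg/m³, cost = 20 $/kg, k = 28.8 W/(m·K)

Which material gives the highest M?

silicon carbide

Screen on constraints: cost ≤ 74 $/kg; k ≥ 15.5 W/(m·K). Survivors: magnesium alloy, silicon carbide, brass, alumina ceramic.
In SI units:
  magnesium alloy: E = 46.06 GPa, ρ = 1832 kg/m³
  silicon carbide: E = 412.2 GPa, ρ = 3210 kg/m³
  brass: E = 98.77 GPa, ρ = 8608 kg/m³
  alumina ceramic: E = 389.0 GPa, ρ = 3810 kg/m³
  silicon carbide: M = 6.32×10⁻³
  alumina ceramic: M = 5.18×10⁻³
  magnesium alloy: M = 3.70×10⁻³
  brass: M = 1.15×10⁻³
Silicon carbide ranks first.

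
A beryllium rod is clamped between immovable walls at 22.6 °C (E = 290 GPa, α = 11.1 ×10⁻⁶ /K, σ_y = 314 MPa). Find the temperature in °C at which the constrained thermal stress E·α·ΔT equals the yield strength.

E·α·ΔT = 314.0 MPa ⇒ ΔT = 314.0 / (290.0×10³ × 11.1×10⁻⁶) = 97.55 K.
T = 22.6 + 97.55 = 120.1 °C.

120 °C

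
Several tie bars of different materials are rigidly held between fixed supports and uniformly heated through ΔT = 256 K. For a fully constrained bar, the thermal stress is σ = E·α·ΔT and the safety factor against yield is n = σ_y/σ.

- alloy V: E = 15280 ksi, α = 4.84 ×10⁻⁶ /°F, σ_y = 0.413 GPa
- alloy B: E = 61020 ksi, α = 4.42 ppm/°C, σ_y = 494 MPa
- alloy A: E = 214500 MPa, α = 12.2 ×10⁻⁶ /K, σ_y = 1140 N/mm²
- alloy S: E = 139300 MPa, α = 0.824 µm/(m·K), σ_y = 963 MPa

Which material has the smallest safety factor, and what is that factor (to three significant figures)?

alloy B, n = 1.04

With everything in SI (GPa, ×10⁻⁶/K, MPa):
  alloy V: E = 105.4, α = 8.71, σ_y = 413.0 → σ = 235 MPa, n = 1.76
  alloy B: E = 420.7, α = 4.42, σ_y = 494.0 → σ = 476 MPa, n = 1.04
  alloy A: E = 214.5, α = 12.2, σ_y = 1140 → σ = 670 MPa, n = 1.70
  alloy S: E = 139.3, α = 0.824, σ_y = 963.0 → σ = 29.4 MPa, n = 32.8
Alloy B has the lowest safety factor, n = 1.04.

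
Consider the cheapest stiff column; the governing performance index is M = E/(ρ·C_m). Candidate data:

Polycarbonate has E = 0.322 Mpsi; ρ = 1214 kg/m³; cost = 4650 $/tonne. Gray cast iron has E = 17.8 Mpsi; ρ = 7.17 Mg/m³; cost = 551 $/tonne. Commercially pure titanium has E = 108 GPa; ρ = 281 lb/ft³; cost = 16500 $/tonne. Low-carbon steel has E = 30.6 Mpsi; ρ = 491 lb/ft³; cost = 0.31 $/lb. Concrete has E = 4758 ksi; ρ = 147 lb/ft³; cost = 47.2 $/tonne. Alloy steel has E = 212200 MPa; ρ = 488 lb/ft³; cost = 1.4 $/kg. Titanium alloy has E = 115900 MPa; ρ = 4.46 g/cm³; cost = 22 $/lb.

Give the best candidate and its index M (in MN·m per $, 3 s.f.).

Convert each candidate to consistent units, then evaluate M:
  polycarbonate: E = 2.220 GPa, ρ = 1214 kg/m³, cost = 4.650 $/kg
  gray cast iron: E = 122.7 GPa, ρ = 7170 kg/m³, cost = 0.5510 $/kg
  commercially pure titanium: E = 108.0 GPa, ρ = 4501 kg/m³, cost = 16.50 $/kg
  low-carbon steel: E = 211.0 GPa, ρ = 7865 kg/m³, cost = 0.6834 $/kg
  concrete: E = 32.81 GPa, ρ = 2355 kg/m³, cost = 0.04720 $/kg
  alloy steel: E = 212.2 GPa, ρ = 7817 kg/m³, cost = 1.400 $/kg
  titanium alloy: E = 115.9 GPa, ρ = 4460 kg/m³, cost = 48.50 $/kg
  concrete: M = 295 MN·m per $
  low-carbon steel: M = 39.3 MN·m per $
  gray cast iron: M = 31.1 MN·m per $
  alloy steel: M = 19.4 MN·m per $
  commercially pure titanium: M = 1.45 MN·m per $
  titanium alloy: M = 0.536 MN·m per $
  polycarbonate: M = 0.393 MN·m per $
Concrete ranks first.

concrete, M = 295 MN·m per $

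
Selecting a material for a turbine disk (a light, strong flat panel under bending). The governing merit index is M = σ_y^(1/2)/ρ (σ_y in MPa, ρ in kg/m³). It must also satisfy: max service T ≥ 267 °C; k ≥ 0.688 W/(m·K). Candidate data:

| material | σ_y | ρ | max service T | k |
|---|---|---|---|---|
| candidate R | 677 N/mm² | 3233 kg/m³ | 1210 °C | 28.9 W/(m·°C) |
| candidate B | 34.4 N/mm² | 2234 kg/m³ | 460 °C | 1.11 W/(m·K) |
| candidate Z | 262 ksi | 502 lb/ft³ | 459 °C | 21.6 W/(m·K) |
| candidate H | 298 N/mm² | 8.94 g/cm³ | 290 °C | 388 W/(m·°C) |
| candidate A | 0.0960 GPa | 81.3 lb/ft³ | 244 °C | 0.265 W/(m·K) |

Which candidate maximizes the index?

Screen on constraints: max service T ≥ 267 °C; k ≥ 0.688 W/(m·K). Survivors: candidate R, candidate B, candidate Z, candidate H.
Normalizing units and computing the index:
  candidate R: σ_y = 677.0 MPa, ρ = 3233 kg/m³
  candidate B: σ_y = 34.40 MPa, ρ = 2234 kg/m³
  candidate Z: σ_y = 1806 MPa, ρ = 8041 kg/m³
  candidate H: σ_y = 298.0 MPa, ρ = 8940 kg/m³
  candidate R: M = 8.05×10⁻³
  candidate Z: M = 5.29×10⁻³
  candidate B: M = 2.63×10⁻³
  candidate H: M = 1.93×10⁻³
Highest index: candidate R.

candidate R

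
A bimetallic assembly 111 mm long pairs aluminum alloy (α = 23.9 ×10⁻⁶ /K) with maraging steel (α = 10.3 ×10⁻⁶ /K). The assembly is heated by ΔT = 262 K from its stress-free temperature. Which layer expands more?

aluminum alloy

α(aluminum alloy) = 23.9×10⁻⁶/K vs α(maraging steel) = 10.3×10⁻⁶/K.
Higher α expands more for the same ΔT: aluminum alloy.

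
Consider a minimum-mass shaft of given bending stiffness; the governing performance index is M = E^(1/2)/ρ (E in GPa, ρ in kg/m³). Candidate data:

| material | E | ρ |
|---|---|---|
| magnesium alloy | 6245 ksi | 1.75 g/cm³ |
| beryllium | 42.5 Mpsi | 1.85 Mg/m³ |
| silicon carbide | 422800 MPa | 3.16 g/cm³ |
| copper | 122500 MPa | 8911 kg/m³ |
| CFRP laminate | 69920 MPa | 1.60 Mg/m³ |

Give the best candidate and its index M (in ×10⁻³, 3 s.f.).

Convert each candidate to consistent units, then evaluate M:
  magnesium alloy: E = 43.06 GPa, ρ = 1750 kg/m³
  beryllium: E = 293.0 GPa, ρ = 1850 kg/m³
  silicon carbide: E = 422.8 GPa, ρ = 3160 kg/m³
  copper: E = 122.5 GPa, ρ = 8911 kg/m³
  CFRP laminate: E = 69.92 GPa, ρ = 1600 kg/m³
  beryllium: M = 9.25×10⁻³
  silicon carbide: M = 6.51×10⁻³
  CFRP laminate: M = 5.23×10⁻³
  magnesium alloy: M = 3.75×10⁻³
  copper: M = 1.24×10⁻³
Highest index: beryllium.

beryllium, M = 9.25×10⁻³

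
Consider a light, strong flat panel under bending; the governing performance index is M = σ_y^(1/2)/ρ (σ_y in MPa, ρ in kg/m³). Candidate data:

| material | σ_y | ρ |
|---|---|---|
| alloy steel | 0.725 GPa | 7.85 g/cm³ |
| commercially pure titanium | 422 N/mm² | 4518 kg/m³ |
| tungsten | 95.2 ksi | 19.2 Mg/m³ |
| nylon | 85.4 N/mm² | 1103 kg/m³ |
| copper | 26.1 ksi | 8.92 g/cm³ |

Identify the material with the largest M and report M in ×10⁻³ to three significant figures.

nylon, M = 8.38×10⁻³

Convert each candidate to consistent units, then evaluate M:
  alloy steel: σ_y = 725.0 MPa, ρ = 7850 kg/m³
  commercially pure titanium: σ_y = 422.0 MPa, ρ = 4518 kg/m³
  tungsten: σ_y = 656.4 MPa, ρ = 19200 kg/m³
  nylon: σ_y = 85.40 MPa, ρ = 1103 kg/m³
  copper: σ_y = 180.0 MPa, ρ = 8920 kg/m³
  nylon: M = 8.38×10⁻³
  commercially pure titanium: M = 4.55×10⁻³
  alloy steel: M = 3.43×10⁻³
  copper: M = 1.50×10⁻³
  tungsten: M = 1.33×10⁻³
Nylon has the largest M.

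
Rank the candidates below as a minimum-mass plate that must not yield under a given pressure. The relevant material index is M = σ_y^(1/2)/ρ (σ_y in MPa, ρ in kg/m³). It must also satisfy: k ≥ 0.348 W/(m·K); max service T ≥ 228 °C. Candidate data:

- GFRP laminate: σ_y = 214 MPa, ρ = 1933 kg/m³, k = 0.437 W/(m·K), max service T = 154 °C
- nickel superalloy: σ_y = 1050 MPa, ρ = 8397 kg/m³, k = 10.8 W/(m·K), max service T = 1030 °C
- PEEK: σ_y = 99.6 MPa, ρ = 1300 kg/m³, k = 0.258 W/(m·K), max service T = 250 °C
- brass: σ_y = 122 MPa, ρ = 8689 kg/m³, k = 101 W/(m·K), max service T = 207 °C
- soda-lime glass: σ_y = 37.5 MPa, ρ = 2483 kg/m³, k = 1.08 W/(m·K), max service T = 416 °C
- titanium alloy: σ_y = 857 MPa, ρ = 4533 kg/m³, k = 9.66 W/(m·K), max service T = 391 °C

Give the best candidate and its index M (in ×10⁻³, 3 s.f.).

Screen on constraints: k ≥ 0.348 W/(m·K); max service T ≥ 228 °C. Survivors: nickel superalloy, soda-lime glass, titanium alloy.
Per-candidate index values:
  titanium alloy: M = 6.46×10⁻³
  nickel superalloy: M = 3.86×10⁻³
  soda-lime glass: M = 2.47×10⁻³
Highest index: titanium alloy.

titanium alloy, M = 6.46×10⁻³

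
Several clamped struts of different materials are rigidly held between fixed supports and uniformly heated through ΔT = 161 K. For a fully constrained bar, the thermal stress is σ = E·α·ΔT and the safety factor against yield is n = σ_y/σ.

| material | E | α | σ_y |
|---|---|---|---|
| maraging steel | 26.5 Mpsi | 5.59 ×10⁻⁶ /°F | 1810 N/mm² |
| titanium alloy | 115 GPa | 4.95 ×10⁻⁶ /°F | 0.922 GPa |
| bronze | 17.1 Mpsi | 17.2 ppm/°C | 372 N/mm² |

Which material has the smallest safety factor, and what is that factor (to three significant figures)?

Converting E to GPa, α to ×10⁻⁶/K, σ_y to MPa, then σ and n for each:
  maraging steel: E = 182.7, α = 10.1, σ_y = 1810 → σ = 296 MPa, n = 6.12
  titanium alloy: E = 115.0, α = 8.91, σ_y = 922.0 → σ = 165 MPa, n = 5.59
  bronze: E = 117.9, α = 17.2, σ_y = 372.0 → σ = 326 MPa, n = 1.14
Smallest n: bronze with n = 1.14.

bronze, n = 1.14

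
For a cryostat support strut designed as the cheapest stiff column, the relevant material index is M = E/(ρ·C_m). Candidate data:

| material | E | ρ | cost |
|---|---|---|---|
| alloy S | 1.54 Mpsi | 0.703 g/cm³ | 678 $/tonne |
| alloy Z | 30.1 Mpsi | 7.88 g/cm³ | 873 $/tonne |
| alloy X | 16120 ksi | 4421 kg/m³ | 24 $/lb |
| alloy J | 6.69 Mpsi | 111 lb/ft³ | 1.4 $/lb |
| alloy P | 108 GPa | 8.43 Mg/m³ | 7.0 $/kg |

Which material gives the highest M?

alloy Z

After converting to SI:
  alloy S: E = 10.62 GPa, ρ = 703.0 kg/m³, cost = 0.6780 $/kg
  alloy Z: E = 207.5 GPa, ρ = 7880 kg/m³, cost = 0.8730 $/kg
  alloy X: E = 111.1 GPa, ρ = 4421 kg/m³, cost = 52.91 $/kg
  alloy J: E = 46.13 GPa, ρ = 1778 kg/m³, cost = 3.086 $/kg
  alloy P: E = 108.0 GPa, ρ = 8430 kg/m³, cost = 7.000 $/kg
  alloy Z: M = 30.2 MN·m per $
  alloy S: M = 22.3 MN·m per $
  alloy J: M = 8.41 MN·m per $
  alloy P: M = 1.83 MN·m per $
  alloy X: M = 0.475 MN·m per $
Alloy Z ranks first.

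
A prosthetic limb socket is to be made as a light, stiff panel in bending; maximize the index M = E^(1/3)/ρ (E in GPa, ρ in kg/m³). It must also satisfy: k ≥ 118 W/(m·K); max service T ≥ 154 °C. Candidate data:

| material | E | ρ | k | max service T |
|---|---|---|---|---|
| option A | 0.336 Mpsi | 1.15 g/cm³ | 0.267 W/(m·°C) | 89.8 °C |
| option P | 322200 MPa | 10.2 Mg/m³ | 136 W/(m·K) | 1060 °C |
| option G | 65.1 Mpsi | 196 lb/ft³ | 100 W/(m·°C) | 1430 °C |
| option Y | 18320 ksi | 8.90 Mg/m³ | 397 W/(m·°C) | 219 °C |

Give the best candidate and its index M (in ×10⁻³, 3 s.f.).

Screen on constraints: k ≥ 118 W/(m·K); max service T ≥ 154 °C. Survivors: option P, option Y.
In SI units:
  option P: E = 322.2 GPa, ρ = 10200 kg/m³
  option Y: E = 126.3 GPa, ρ = 8900 kg/m³
  option P: M = 0.672×10⁻³
  option Y: M = 0.564×10⁻³
The maximum is for option P.

option P, M = 0.672×10⁻³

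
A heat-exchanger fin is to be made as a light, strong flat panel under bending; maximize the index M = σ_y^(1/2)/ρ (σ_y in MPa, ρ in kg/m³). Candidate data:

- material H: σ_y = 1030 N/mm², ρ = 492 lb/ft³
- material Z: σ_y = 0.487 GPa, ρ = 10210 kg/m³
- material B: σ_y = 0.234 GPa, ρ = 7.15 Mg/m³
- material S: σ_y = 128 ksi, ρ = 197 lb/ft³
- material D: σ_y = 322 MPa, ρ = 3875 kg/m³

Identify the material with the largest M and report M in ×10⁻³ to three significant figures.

Putting every candidate on a common basis:
  material H: σ_y = 1030 MPa, ρ = 7881 kg/m³
  material Z: σ_y = 487.0 MPa, ρ = 10210 kg/m³
  material B: σ_y = 234.0 MPa, ρ = 7150 kg/m³
  material S: σ_y = 882.5 MPa, ρ = 3156 kg/m³
  material D: σ_y = 322.0 MPa, ρ = 3875 kg/m³
  material S: M = 9.41×10⁻³
  material D: M = 4.63×10⁻³
  material H: M = 4.07×10⁻³
  material Z: M = 2.16×10⁻³
  material B: M = 2.14×10⁻³
The maximum is for material S.

material S, M = 9.41×10⁻³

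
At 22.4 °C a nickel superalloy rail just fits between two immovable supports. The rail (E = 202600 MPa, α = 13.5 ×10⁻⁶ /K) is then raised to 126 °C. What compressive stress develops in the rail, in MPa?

283 MPa

E = 202600 MPa = 202.6 GPa.
ΔT = 103.6 K. Constrained thermal stress σ = E·α·ΔT = 202.6×10³ MPa × 13.5×10⁻⁶ × 103.6 = 283 MPa (compressive).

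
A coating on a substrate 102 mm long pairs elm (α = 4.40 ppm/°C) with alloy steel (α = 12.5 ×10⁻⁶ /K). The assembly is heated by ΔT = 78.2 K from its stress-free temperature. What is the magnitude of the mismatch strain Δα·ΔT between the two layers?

Δα = |4.40 − 12.5|×10⁻⁶/K = 8.10×10⁻⁶/K.
Mismatch strain = Δα·ΔT = 8.10×10⁻⁶ × 78.2 = 6.33×10⁻⁴.

6.33×10⁻⁴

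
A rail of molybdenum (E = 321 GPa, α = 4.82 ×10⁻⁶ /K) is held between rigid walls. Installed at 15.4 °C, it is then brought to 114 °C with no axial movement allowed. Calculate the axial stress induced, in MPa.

153 MPa

ΔT = 98.60 K. Constrained thermal stress σ = E·α·ΔT = 321.0×10³ MPa × 4.82×10⁻⁶ × 98.60 = 153 MPa (compressive).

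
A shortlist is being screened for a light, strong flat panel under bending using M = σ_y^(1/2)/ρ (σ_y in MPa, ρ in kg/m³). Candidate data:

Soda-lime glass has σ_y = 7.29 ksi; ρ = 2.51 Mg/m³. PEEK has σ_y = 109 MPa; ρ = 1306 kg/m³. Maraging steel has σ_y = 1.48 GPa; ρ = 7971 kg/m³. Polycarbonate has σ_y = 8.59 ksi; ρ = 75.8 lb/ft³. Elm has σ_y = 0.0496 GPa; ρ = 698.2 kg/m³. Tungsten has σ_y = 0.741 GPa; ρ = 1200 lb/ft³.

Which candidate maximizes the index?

elm

Normalizing units and computing the index:
  soda-lime glass: σ_y = 50.26 MPa, ρ = 2510 kg/m³
  PEEK: σ_y = 109.0 MPa, ρ = 1306 kg/m³
  maraging steel: σ_y = 1480 MPa, ρ = 7971 kg/m³
  polycarbonate: σ_y = 59.23 MPa, ρ = 1214 kg/m³
  elm: σ_y = 49.60 MPa, ρ = 698.2 kg/m³
  tungsten: σ_y = 741.0 MPa, ρ = 19220 kg/m³
  elm: M = 10.1×10⁻³
  PEEK: M = 7.99×10⁻³
  polycarbonate: M = 6.34×10⁻³
  maraging steel: M = 4.83×10⁻³
  soda-lime glass: M = 2.82×10⁻³
  tungsten: M = 1.42×10⁻³
Elm has the largest M.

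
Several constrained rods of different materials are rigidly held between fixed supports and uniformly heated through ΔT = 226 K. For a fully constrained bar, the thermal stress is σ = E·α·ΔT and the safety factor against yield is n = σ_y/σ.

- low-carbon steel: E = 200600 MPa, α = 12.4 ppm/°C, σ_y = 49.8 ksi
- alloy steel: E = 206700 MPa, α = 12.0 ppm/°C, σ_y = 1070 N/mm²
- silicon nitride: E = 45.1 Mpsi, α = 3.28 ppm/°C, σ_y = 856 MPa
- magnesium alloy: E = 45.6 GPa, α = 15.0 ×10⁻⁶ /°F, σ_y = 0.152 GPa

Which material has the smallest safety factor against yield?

magnesium alloy

Converting E to GPa, α to ×10⁻⁶/K, σ_y to MPa, then σ and n for each:
  low-carbon steel: E = 200.6, α = 12.4, σ_y = 343.4 → σ = 562 MPa, n = 0.611
  alloy steel: E = 206.7, α = 12.0, σ_y = 1070 → σ = 561 MPa, n = 1.91
  silicon nitride: E = 311.0, α = 3.28, σ_y = 856.0 → σ = 231 MPa, n = 3.71
  magnesium alloy: E = 45.60, α = 27.0, σ_y = 152.0 → σ = 278 MPa, n = 0.546
Smallest n: magnesium alloy with n = 0.546.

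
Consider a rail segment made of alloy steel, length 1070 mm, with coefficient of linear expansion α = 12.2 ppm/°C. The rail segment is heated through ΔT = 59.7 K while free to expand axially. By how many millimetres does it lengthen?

0.779 mm

ΔL = α·L₀·ΔT = 12.2×10⁻⁶ × 1070 mm × 59.70 K = 0.779 mm.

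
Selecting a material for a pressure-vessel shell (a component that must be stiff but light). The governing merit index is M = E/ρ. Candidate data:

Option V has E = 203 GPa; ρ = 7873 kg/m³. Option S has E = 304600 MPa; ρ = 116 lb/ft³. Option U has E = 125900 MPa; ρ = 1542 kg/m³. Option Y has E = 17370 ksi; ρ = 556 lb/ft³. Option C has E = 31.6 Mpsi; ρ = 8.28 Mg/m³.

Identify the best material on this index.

Putting every candidate on a common basis:
  option V: E = 203.0 GPa, ρ = 7873 kg/m³
  option S: E = 304.6 GPa, ρ = 1858 kg/m³
  option U: E = 125.9 GPa, ρ = 1542 kg/m³
  option Y: E = 119.8 GPa, ρ = 8906 kg/m³
  option C: E = 217.9 GPa, ρ = 8280 kg/m³
  option S: M = 164 MN·m/kg
  option U: M = 81.6 MN·m/kg
  option C: M = 26.3 MN·m/kg
  option V: M = 25.8 MN·m/kg
  option Y: M = 13.4 MN·m/kg
Option S ranks first.

option S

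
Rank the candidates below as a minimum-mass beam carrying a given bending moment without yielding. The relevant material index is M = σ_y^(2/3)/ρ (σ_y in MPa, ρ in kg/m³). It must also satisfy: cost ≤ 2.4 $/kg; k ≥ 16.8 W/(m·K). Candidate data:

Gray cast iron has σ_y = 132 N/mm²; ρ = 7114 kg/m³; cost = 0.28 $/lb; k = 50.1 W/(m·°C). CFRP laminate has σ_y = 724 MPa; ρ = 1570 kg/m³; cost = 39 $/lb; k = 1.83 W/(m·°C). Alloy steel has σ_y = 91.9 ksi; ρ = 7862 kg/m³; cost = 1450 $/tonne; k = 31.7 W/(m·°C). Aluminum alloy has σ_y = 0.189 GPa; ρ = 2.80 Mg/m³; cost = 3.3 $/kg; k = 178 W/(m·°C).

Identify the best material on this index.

alloy steel

Screen on constraints: cost ≤ 2.4 $/kg; k ≥ 16.8 W/(m·K). Survivors: gray cast iron, alloy steel.
Convert each candidate to consistent units, then evaluate M:
  gray cast iron: σ_y = 132.0 MPa, ρ = 7114 kg/m³
  alloy steel: σ_y = 633.6 MPa, ρ = 7862 kg/m³
  alloy steel: M = 9.38×10⁻³
  gray cast iron: M = 3.64×10⁻³
Alloy steel has the largest M.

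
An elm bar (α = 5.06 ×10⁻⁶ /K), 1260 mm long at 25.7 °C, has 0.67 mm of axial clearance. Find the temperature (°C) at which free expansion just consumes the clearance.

131 °C

α·L₀·ΔT = 0.67 mm ⇒ ΔT = 0.67 / (5.06×10⁻⁶ × 1260.0) = 105.1 K.
T = 25.7 + 105.1 = 130.8 °C.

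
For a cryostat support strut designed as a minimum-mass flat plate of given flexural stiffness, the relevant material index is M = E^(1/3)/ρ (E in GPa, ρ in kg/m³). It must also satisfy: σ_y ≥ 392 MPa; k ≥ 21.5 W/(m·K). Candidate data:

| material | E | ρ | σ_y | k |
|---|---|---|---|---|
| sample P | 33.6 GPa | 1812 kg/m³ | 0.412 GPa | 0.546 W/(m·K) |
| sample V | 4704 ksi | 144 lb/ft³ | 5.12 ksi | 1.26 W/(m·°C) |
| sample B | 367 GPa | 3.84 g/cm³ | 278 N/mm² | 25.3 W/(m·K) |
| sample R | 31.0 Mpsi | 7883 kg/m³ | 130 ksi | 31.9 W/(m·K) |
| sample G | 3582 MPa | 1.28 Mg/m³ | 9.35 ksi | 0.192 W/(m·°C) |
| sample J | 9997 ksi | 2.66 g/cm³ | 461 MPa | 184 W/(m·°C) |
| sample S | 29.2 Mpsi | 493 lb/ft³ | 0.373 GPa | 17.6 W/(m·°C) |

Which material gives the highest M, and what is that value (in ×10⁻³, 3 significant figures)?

Screen on constraints: σ_y ≥ 392 MPa; k ≥ 21.5 W/(m·K). Survivors: sample R, sample J.
Putting every candidate on a common basis:
  sample R: E = 213.7 GPa, ρ = 7883 kg/m³
  sample J: E = 68.93 GPa, ρ = 2660 kg/m³
  sample J: M = 1.54×10⁻³
  sample R: M = 0.758×10⁻³
The maximum is for sample J.

sample J, M = 1.54×10⁻³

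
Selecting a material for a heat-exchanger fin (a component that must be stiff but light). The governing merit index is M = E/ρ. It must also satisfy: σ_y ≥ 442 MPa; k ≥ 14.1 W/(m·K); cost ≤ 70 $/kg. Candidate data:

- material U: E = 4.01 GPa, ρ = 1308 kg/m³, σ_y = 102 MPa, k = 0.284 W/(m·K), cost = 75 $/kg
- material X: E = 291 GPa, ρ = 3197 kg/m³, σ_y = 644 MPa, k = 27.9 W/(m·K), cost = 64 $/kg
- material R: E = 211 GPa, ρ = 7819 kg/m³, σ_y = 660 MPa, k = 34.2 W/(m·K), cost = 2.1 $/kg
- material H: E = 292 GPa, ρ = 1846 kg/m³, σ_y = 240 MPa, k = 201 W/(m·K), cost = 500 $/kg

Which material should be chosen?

Screen on constraints: σ_y ≥ 442 MPa; k ≥ 14.1 W/(m·K); cost ≤ 70 $/kg. Survivors: material X, material R.
Per-candidate index values:
  material X: M = 91.0 MN·m/kg
  material R: M = 27.0 MN·m/kg
Highest index: material X.

material X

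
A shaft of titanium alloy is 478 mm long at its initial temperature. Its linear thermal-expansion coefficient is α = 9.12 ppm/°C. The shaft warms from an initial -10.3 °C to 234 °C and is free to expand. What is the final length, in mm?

ΔT = 234 − (-10.3) = 244.3 K.
ΔL = α·L₀·ΔT = 9.12×10⁻⁶ × 478 mm × 244.3 K = 1.06 mm.
L = L₀ + ΔL = 478 + 1.06 = 479.06 mm.

479.06 mm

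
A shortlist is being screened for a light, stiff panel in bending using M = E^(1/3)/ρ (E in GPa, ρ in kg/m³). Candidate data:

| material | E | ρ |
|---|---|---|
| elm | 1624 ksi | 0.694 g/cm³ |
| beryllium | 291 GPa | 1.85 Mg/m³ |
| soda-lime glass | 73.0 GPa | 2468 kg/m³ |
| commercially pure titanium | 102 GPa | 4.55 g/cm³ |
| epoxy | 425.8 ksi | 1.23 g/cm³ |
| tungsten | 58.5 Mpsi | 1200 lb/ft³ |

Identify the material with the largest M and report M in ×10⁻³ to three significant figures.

beryllium, M = 3.58×10⁻³

Putting every candidate on a common basis:
  elm: E = 11.20 GPa, ρ = 694.0 kg/m³
  beryllium: E = 291.0 GPa, ρ = 1850 kg/m³
  soda-lime glass: E = 73.00 GPa, ρ = 2468 kg/m³
  commercially pure titanium: E = 102.0 GPa, ρ = 4550 kg/m³
  epoxy: E = 2.936 GPa, ρ = 1230 kg/m³
  tungsten: E = 403.3 GPa, ρ = 19220 kg/m³
  beryllium: M = 3.58×10⁻³
  elm: M = 3.22×10⁻³
  soda-lime glass: M = 1.69×10⁻³
  epoxy: M = 1.16×10⁻³
  commercially pure titanium: M = 1.03×10⁻³
  tungsten: M = 0.384×10⁻³
Beryllium ranks first.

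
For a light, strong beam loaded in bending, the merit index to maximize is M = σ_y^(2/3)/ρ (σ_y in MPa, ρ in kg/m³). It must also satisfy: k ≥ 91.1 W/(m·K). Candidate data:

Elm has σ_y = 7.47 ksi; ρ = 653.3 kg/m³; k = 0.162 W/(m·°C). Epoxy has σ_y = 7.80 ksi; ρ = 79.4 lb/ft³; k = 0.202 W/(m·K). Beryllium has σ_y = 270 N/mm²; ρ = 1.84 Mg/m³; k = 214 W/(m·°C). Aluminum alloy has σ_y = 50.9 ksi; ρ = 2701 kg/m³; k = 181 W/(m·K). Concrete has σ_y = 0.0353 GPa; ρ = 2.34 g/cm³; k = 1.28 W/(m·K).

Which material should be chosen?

Screen on constraints: k ≥ 91.1 W/(m·K). Survivors: beryllium, aluminum alloy.
Normalizing units and computing the index:
  beryllium: σ_y = 270.0 MPa, ρ = 1840 kg/m³
  aluminum alloy: σ_y = 350.9 MPa, ρ = 2701 kg/m³
  beryllium: M = 22.7×10⁻³
  aluminum alloy: M = 18.4×10⁻³
The maximum is for beryllium.

beryllium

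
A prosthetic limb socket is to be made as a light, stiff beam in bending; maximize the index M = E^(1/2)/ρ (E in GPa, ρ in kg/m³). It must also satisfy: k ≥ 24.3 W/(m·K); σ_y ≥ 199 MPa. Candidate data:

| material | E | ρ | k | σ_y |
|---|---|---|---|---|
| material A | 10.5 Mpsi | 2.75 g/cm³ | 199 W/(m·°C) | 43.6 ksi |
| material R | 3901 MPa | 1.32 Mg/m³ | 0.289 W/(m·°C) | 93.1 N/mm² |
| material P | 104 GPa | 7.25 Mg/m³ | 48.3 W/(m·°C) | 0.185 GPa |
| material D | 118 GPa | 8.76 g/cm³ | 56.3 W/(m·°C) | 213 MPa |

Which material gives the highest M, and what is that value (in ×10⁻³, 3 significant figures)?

material A, M = 3.09×10⁻³

Screen on constraints: k ≥ 24.3 W/(m·K); σ_y ≥ 199 MPa. Survivors: material A, material D.
Convert each candidate to consistent units, then evaluate M:
  material A: E = 72.39 GPa, ρ = 2750 kg/m³
  material D: E = 118.0 GPa, ρ = 8760 kg/m³
  material A: M = 3.09×10⁻³
  material D: M = 1.24×10⁻³
Material A has the largest M.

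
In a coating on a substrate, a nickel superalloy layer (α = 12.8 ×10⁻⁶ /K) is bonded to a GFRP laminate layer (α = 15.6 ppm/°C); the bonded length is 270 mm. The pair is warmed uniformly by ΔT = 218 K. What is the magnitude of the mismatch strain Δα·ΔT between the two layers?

6.10×10⁻⁴

Δα = |12.8 − 15.6|×10⁻⁶/K = 2.80×10⁻⁶/K.
Mismatch strain = Δα·ΔT = 2.80×10⁻⁶ × 218.0 = 6.10×10⁻⁴.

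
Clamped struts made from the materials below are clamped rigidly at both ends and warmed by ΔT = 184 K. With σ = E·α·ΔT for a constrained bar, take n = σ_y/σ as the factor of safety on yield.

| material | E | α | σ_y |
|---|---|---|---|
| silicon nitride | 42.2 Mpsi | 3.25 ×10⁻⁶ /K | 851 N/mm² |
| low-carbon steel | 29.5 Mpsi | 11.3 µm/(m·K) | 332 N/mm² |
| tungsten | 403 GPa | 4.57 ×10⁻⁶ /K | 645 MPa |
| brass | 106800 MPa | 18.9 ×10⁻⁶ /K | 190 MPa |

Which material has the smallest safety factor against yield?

Per material, after unit conversion:
  silicon nitride: E = 291.0, α = 3.25, σ_y = 851.0 → σ = 174 MPa, n = 4.89
  low-carbon steel: E = 203.4, α = 11.3, σ_y = 332.0 → σ = 423 MPa, n = 0.785
  tungsten: E = 403.0, α = 4.57, σ_y = 645.0 → σ = 339 MPa, n = 1.90
  brass: E = 106.8, α = 18.9, σ_y = 190.0 → σ = 371 MPa, n = 0.512
Brass has the lowest safety factor, n = 0.512.

brass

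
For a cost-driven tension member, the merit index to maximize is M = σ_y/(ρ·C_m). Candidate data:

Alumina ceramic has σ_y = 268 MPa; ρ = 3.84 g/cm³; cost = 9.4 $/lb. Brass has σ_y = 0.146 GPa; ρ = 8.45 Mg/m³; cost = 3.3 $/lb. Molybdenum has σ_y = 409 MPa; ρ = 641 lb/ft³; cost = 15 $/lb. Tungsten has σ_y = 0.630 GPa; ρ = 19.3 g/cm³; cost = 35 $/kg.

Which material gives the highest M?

alumina ceramic

Normalizing units and computing the index:
  alumina ceramic: σ_y = 268.0 MPa, ρ = 3840 kg/m³, cost = 20.72 $/kg
  brass: σ_y = 146.0 MPa, ρ = 8450 kg/m³, cost = 7.275 $/kg
  molybdenum: σ_y = 409.0 MPa, ρ = 10270 kg/m³, cost = 33.07 $/kg
  tungsten: σ_y = 630.0 MPa, ρ = 19300 kg/m³, cost = 35.00 $/kg
  alumina ceramic: M = 3.37 kN·m per $
  brass: M = 2.37 kN·m per $
  molybdenum: M = 1.20 kN·m per $
  tungsten: M = 0.933 kN·m per $
Alumina ceramic ranks first.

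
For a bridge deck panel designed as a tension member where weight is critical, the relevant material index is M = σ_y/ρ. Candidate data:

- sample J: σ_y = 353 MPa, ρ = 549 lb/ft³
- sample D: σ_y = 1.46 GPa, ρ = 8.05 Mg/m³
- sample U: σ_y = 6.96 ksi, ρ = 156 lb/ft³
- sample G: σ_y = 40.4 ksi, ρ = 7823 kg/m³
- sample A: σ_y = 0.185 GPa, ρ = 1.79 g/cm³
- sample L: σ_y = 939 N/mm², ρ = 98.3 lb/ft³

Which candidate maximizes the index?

After converting to SI:
  sample J: σ_y = 353.0 MPa, ρ = 8794 kg/m³
  sample D: σ_y = 1460 MPa, ρ = 8050 kg/m³
  sample U: σ_y = 47.99 MPa, ρ = 2499 kg/m³
  sample G: σ_y = 278.5 MPa, ρ = 7823 kg/m³
  sample A: σ_y = 185.0 MPa, ρ = 1790 kg/m³
  sample L: σ_y = 939.0 MPa, ρ = 1575 kg/m³
  sample L: M = 596 kN·m/kg
  sample D: M = 181 kN·m/kg
  sample A: M = 103 kN·m/kg
  sample J: M = 40.1 kN·m/kg
  sample G: M = 35.6 kN·m/kg
  sample U: M = 19.2 kN·m/kg
The maximum is for sample L.

sample L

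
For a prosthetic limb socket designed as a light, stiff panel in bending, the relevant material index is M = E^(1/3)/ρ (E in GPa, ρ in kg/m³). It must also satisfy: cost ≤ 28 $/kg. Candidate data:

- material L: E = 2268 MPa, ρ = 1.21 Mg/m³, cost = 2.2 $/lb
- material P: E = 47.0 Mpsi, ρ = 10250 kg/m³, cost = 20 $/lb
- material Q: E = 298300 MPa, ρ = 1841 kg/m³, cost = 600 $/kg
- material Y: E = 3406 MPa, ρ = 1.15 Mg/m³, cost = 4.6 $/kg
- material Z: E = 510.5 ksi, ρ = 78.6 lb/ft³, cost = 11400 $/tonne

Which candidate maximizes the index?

Screen on constraints: cost ≤ 28 $/kg. Survivors: material L, material Y, material Z.
Putting every candidate on a common basis:
  material L: E = 2.268 GPa, ρ = 1210 kg/m³
  material Y: E = 3.406 GPa, ρ = 1150 kg/m³
  material Z: E = 3.520 GPa, ρ = 1259 kg/m³
  material Y: M = 1.31×10⁻³
  material Z: M = 1.21×10⁻³
  material L: M = 1.09×10⁻³
Highest index: material Y.

material Y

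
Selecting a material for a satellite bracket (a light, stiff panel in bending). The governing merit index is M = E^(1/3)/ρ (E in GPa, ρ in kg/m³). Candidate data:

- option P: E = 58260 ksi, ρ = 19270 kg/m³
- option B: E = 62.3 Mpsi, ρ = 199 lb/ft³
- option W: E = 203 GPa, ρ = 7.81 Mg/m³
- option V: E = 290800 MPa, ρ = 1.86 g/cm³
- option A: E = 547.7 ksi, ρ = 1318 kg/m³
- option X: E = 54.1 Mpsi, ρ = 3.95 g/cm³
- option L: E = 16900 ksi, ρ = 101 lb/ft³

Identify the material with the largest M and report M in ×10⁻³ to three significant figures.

option V, M = 3.56×10⁻³

In SI units:
  option P: E = 401.7 GPa, ρ = 19270 kg/m³
  option B: E = 429.5 GPa, ρ = 3188 kg/m³
  option W: E = 203.0 GPa, ρ = 7810 kg/m³
  option V: E = 290.8 GPa, ρ = 1860 kg/m³
  option A: E = 3.776 GPa, ρ = 1318 kg/m³
  option X: E = 373.0 GPa, ρ = 3950 kg/m³
  option L: E = 116.5 GPa, ρ = 1618 kg/m³
  option V: M = 3.56×10⁻³
  option L: M = 3.02×10⁻³
  option B: M = 2.37×10⁻³
  option X: M = 1.82×10⁻³
  option A: M = 1.18×10⁻³
  option W: M = 0.753×10⁻³
  option P: M = 0.383×10⁻³
Highest index: option V.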